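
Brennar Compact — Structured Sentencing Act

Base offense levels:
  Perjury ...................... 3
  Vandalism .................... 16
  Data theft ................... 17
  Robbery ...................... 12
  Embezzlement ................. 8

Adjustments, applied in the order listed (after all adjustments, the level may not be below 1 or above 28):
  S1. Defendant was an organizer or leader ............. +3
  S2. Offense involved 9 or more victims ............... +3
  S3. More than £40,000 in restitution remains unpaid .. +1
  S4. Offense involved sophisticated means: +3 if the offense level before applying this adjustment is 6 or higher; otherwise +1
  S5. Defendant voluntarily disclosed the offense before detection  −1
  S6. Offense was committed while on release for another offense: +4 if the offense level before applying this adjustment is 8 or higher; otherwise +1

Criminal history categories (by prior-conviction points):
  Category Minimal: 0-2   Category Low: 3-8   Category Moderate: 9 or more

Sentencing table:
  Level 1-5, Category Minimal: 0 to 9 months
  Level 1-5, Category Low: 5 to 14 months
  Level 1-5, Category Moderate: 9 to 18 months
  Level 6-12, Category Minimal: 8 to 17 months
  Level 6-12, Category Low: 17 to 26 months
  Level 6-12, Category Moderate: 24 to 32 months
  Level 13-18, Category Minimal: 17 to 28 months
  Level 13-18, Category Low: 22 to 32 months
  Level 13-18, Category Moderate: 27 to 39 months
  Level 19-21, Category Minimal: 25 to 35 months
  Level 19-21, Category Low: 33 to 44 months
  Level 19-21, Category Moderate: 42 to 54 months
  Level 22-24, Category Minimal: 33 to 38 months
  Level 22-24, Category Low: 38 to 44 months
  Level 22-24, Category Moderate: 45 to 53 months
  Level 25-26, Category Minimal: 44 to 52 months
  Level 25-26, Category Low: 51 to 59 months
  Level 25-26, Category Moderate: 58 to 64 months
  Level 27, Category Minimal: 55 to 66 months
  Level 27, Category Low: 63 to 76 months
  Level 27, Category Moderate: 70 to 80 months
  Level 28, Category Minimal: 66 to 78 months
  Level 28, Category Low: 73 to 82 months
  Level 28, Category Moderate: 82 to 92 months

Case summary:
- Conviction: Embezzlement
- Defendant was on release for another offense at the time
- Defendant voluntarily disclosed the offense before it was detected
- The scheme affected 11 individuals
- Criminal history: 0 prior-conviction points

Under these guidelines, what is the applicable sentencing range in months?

Base offense level for embezzlement: 8.
S1 does not apply.
S2 applies: 8 + 3 = 11.
S4 does not apply.
S5 applies: 11 − 1 = 10.
S6 applies (level before this adjustment is 10 ≥ 8, so +4): 10 + 4 = 14.
Final offense level: 14.
Criminal history: 0 prior points → Category Minimal (0-2).
Level 14 falls in the 13-18 band.
Grid: Level 13-18 × Category Minimal = 17-28 months.

17-28 months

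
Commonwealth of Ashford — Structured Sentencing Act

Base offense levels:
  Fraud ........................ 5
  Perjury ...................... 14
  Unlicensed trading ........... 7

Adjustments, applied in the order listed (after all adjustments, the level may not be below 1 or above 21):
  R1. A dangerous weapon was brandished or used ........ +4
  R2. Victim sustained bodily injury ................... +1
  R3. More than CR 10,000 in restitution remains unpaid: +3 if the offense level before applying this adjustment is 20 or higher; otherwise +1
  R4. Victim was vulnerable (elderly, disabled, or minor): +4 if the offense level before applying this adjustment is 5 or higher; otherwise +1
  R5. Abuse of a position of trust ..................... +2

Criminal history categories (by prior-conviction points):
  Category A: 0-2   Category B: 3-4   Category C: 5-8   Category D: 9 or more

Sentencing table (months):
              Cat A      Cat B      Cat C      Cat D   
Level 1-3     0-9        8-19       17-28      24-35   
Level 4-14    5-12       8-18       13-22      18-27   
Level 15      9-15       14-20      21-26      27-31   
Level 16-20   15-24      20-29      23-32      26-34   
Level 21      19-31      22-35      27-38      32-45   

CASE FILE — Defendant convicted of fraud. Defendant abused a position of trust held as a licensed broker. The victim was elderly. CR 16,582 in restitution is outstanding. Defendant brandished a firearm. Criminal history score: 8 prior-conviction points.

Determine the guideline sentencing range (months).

Base offense level for fraud: 5.
R1 applies: 5 + 4 = 9.
R2 does not apply.
R3 applies (level before this adjustment is 9 < 20, so +1): 9 + 1 = 10.
R4 applies (level before this adjustment is 10 ≥ 5, so +4): 10 + 4 = 14.
R5 applies: 14 + 2 = 16.
Final offense level: 16.
Criminal history: 8 prior points → Category C (5-8).
Level 16 falls in the 16-20 band.
Grid: Level 16-20 × Category C = 23-32 months.

23-32 months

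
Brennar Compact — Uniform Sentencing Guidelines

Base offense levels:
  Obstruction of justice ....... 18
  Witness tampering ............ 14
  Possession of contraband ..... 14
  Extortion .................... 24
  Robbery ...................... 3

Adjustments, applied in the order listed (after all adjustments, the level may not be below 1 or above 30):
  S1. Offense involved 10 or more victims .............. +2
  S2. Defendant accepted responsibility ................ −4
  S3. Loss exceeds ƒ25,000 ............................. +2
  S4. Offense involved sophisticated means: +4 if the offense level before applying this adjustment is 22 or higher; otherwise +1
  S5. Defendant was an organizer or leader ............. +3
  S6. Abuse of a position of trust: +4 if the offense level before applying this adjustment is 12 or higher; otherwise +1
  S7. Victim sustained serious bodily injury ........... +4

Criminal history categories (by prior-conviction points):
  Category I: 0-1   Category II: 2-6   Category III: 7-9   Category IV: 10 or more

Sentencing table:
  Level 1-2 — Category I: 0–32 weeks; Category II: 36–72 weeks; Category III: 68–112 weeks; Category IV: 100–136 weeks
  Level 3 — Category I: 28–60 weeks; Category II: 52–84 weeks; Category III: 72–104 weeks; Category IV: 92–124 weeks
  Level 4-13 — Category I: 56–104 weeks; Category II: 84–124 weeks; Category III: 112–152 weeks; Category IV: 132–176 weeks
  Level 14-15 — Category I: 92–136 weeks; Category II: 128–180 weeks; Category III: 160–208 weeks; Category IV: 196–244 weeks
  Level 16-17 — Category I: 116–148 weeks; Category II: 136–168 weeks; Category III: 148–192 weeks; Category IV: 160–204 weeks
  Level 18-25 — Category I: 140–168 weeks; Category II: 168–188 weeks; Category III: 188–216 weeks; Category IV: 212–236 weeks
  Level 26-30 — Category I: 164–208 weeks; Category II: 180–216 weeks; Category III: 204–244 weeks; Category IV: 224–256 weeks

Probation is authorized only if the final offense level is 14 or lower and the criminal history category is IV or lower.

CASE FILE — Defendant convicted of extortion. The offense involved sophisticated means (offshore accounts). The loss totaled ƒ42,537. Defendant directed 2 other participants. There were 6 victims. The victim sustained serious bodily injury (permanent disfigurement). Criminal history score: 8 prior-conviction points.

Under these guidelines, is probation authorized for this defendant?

Base offense level for extortion: 24.
S1 does not apply.
S2 does not apply.
S3 applies: 24 + 2 = 26.
S4 applies (level before this adjustment is 26 ≥ 22, so +4): 26 + 4 = 30.
S5 applies: 30 + 3 = 33.
S6 does not apply.
S7 applies: 33 + 4 = 37.
Level 37 exceeds the maximum of 30; capped at 30.
Final offense level: 30.
Criminal history: 8 prior points → Category III (7-9).
Level 30 falls in the 26-30 band.
Grid: Level 26-30 × Category III = 204-244 weeks.
Probation check: level 30 > 14 and category III ≤ IV → not eligible.

No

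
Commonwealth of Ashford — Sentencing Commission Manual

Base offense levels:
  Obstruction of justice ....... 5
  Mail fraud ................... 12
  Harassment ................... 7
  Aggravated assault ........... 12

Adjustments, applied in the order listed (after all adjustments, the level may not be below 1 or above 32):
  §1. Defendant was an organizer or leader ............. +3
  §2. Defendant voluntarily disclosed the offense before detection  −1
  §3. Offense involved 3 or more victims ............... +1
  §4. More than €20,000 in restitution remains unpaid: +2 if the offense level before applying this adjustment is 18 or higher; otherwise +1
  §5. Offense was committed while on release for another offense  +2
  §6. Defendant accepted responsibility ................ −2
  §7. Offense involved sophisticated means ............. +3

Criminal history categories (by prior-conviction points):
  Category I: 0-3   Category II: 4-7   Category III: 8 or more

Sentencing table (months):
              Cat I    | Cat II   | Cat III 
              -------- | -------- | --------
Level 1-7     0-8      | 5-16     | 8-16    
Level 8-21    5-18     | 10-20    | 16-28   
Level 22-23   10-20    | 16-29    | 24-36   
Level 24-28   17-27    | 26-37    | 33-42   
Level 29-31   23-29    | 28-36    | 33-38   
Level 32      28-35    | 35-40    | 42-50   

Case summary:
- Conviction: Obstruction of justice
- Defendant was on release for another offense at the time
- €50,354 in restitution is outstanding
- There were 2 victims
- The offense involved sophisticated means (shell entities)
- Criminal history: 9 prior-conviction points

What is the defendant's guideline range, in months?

16-28 months

Base offense level for obstruction of justice: 5.
§3 does not apply.
§4 applies (level before this adjustment is 5 < 18, so +1): 5 + 1 = 6.
§5 applies: 6 + 2 = 8.
§7 applies: 8 + 3 = 11.
Final offense level: 11.
Criminal history: 9 prior points → Category III (8+).
Level 11 falls in the 8-21 band.
Grid: Level 8-21 × Category III = 16-28 months.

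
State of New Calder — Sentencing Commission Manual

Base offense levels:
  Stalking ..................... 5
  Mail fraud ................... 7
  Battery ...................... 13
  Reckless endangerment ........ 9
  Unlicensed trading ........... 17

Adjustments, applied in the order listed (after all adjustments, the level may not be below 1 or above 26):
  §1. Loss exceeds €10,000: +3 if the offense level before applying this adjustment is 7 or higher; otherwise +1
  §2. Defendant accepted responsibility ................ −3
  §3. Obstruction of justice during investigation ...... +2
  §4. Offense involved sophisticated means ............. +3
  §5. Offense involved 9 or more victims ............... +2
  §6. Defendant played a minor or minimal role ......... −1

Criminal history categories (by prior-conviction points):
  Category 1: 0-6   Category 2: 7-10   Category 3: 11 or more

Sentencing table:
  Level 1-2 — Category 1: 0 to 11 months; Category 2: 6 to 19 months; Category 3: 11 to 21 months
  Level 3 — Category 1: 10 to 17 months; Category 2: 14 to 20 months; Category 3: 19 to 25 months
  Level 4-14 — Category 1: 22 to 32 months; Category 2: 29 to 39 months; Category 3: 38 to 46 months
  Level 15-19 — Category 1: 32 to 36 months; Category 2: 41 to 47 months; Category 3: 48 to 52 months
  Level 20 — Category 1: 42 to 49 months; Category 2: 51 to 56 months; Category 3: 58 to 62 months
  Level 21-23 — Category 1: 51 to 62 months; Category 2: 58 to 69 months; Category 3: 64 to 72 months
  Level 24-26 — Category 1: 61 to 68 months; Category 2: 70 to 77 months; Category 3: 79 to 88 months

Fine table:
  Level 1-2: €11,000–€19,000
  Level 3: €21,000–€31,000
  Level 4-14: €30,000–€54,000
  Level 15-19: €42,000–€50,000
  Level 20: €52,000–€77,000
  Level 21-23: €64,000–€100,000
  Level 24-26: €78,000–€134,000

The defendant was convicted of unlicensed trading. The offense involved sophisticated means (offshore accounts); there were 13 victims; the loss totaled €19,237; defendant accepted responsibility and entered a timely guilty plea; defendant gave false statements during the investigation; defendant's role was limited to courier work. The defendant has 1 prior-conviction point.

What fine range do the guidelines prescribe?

€64,000–€100,000

Base offense level for unlicensed trading: 17.
§1 applies (level before this adjustment is 17 ≥ 7, so +3): 17 + 3 = 20.
§2 applies: 20 − 3 = 17.
§3 applies: 17 + 2 = 19.
§4 applies: 19 + 3 = 22.
§5 applies: 22 + 2 = 24.
§6 applies: 24 − 1 = 23.
Final offense level: 23.
Level 23 falls in the 21-23 band.
Fine table: Level 21-23 → €64,000–€100,000.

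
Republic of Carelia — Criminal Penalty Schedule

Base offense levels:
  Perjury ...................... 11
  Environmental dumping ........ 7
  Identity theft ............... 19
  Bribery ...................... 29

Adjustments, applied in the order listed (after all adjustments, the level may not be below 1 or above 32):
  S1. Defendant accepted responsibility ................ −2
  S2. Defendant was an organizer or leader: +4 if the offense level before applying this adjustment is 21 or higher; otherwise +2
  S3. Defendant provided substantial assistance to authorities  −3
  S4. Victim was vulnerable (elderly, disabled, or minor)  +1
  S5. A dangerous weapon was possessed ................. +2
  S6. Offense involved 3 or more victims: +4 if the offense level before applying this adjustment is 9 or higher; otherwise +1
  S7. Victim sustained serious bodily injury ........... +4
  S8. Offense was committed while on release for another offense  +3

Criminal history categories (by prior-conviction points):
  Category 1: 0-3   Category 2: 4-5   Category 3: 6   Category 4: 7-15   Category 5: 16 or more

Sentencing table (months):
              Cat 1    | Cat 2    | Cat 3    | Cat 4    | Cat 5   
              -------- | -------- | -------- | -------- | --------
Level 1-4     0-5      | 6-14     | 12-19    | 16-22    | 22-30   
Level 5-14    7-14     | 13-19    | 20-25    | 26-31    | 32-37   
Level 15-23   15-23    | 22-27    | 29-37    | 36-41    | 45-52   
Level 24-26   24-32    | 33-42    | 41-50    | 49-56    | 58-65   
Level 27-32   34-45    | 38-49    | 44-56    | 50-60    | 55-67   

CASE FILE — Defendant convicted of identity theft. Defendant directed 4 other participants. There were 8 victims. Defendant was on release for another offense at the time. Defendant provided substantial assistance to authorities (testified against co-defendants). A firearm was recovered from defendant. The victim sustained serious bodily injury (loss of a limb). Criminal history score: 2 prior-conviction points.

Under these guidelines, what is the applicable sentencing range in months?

34-45 months

Base offense level for identity theft: 19.
S1 does not apply.
S2 applies (level before this adjustment is 19 < 21, so +2): 19 + 2 = 21.
S3 applies: 21 − 3 = 18.
S5 applies: 18 + 2 = 20.
S6 applies (level before this adjustment is 20 ≥ 9, so +4): 20 + 4 = 24.
S7 applies: 24 + 4 = 28.
S8 applies: 28 + 3 = 31.
Final offense level: 31.
Criminal history: 2 prior points → Category 1 (0-3).
Level 31 falls in the 27-32 band.
Grid: Level 27-32 × Category 1 = 34-45 months.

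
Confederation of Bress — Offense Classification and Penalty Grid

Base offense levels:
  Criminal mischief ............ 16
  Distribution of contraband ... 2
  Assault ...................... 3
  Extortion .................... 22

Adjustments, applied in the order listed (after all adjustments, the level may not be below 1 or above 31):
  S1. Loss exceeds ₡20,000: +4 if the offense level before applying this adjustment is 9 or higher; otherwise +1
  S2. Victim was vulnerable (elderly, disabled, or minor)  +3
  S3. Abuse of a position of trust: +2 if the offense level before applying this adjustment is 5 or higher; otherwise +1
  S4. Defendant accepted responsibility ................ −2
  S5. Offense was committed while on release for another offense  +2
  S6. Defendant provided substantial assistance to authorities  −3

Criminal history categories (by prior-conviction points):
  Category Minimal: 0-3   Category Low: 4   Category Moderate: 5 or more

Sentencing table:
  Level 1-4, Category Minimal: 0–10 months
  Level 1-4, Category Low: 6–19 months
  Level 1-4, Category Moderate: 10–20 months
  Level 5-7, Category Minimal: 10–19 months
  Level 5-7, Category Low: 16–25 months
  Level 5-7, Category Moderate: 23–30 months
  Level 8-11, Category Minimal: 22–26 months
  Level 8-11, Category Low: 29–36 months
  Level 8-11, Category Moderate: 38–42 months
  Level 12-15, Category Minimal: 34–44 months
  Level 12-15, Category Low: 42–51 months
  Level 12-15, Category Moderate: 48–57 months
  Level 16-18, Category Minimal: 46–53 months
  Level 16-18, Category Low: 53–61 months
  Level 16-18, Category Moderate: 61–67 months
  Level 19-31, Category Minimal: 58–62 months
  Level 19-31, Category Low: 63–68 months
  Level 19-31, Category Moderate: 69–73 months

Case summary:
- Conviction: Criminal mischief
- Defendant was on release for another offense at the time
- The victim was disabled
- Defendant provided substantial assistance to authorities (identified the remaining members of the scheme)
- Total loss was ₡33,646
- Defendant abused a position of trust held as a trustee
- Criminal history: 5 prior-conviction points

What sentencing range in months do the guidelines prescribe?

Base offense level for criminal mischief: 16.
S1 applies (level before this adjustment is 16 ≥ 9, so +4): 16 + 4 = 20.
S2 applies: 20 + 3 = 23.
S3 applies (level before this adjustment is 23 ≥ 5, so +2): 23 + 2 = 25.
S4 does not apply.
S5 applies: 25 + 2 = 27.
S6 applies: 27 − 3 = 24.
Final offense level: 24.
Criminal history: 5 prior points → Category Moderate (5+).
Level 24 falls in the 19-31 band.
Grid: Level 19-31 × Category Moderate = 69-73 months.

69-73 months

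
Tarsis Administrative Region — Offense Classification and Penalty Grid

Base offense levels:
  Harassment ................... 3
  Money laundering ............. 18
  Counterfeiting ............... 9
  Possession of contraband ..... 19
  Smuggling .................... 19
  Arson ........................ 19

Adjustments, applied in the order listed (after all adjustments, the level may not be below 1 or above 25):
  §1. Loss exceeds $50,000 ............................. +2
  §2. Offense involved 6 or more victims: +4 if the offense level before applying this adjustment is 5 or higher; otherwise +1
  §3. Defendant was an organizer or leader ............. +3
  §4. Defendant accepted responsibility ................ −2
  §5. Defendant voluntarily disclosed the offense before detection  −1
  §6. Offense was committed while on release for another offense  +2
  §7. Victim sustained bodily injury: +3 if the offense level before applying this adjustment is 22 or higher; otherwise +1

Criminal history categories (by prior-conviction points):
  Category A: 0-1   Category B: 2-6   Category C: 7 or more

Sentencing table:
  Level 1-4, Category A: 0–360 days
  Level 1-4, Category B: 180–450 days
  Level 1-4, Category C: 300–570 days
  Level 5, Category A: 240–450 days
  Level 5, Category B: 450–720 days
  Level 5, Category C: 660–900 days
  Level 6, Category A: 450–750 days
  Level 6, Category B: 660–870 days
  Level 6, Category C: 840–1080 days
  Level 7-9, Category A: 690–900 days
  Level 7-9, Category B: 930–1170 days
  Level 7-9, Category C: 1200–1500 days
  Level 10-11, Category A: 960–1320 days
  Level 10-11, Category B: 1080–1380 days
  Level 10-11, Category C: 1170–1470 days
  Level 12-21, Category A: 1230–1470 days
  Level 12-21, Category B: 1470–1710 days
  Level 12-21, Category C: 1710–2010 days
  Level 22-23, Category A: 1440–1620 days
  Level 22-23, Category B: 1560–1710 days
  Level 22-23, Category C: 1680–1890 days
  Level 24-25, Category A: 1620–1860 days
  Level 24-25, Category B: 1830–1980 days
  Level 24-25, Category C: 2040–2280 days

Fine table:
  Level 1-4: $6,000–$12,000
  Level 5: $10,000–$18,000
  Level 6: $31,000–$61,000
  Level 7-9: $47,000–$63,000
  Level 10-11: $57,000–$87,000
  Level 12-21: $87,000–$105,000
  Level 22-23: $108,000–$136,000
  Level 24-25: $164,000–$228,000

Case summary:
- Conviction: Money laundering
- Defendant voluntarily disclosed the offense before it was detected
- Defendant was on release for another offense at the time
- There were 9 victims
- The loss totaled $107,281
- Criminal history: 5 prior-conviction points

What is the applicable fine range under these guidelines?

Base offense level for money laundering: 18.
§1 applies: 18 + 2 = 20.
§2 applies (level before this adjustment is 20 ≥ 5, so +4): 20 + 4 = 24.
§4 does not apply.
§5 applies: 24 − 1 = 23.
§6 applies: 23 + 2 = 25.
§7 does not apply.
Final offense level: 25.
Level 25 falls in the 24-25 band.
Fine table: Level 24-25 → $164,000–$228,000.

$164,000–$228,000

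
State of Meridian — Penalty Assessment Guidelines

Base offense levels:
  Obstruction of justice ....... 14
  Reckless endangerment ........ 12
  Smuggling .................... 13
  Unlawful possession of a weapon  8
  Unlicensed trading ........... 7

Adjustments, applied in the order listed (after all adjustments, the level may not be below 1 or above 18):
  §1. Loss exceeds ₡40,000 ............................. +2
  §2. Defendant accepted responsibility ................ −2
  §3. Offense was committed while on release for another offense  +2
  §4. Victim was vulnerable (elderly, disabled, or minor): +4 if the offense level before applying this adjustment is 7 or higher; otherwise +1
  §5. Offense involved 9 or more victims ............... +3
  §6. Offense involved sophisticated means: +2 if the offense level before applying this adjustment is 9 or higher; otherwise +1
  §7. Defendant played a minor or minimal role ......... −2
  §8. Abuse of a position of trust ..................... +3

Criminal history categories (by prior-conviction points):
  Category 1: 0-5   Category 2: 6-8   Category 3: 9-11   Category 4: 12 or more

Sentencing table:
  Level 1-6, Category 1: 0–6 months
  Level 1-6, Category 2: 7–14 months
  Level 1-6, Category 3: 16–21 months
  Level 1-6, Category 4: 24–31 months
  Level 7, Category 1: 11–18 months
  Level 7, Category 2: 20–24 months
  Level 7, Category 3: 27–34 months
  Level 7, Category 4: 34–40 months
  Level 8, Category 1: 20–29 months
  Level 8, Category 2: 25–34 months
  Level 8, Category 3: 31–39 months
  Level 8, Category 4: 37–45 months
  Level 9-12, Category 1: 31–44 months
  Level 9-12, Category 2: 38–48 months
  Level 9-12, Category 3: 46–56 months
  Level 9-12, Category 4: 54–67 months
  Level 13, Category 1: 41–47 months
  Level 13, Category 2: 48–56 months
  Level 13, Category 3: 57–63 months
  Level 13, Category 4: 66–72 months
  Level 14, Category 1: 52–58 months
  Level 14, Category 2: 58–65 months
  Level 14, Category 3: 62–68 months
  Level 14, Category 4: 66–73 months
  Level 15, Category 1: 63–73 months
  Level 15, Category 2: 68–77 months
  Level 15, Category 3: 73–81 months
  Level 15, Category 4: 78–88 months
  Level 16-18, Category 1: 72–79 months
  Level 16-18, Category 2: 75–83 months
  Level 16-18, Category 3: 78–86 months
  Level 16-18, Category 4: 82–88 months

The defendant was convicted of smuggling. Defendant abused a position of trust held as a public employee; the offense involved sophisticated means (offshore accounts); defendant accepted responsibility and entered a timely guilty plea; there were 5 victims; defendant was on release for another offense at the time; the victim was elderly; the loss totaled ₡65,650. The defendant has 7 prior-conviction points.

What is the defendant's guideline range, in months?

Base offense level for smuggling: 13.
§1 applies: 13 + 2 = 15.
§2 applies: 15 − 2 = 13.
§3 applies: 13 + 2 = 15.
§4 applies (level before this adjustment is 15 ≥ 7, so +4): 15 + 4 = 19.
§5 does not apply.
§6 applies (level before this adjustment is 19 ≥ 9, so +2): 19 + 2 = 21.
§8 applies: 21 + 3 = 24.
Level 24 exceeds the maximum of 18; capped at 18.
Final offense level: 18.
Criminal history: 7 prior points → Category 2 (6-8).
Level 18 falls in the 16-18 band.
Grid: Level 16-18 × Category 2 = 75-83 months.

75-83 months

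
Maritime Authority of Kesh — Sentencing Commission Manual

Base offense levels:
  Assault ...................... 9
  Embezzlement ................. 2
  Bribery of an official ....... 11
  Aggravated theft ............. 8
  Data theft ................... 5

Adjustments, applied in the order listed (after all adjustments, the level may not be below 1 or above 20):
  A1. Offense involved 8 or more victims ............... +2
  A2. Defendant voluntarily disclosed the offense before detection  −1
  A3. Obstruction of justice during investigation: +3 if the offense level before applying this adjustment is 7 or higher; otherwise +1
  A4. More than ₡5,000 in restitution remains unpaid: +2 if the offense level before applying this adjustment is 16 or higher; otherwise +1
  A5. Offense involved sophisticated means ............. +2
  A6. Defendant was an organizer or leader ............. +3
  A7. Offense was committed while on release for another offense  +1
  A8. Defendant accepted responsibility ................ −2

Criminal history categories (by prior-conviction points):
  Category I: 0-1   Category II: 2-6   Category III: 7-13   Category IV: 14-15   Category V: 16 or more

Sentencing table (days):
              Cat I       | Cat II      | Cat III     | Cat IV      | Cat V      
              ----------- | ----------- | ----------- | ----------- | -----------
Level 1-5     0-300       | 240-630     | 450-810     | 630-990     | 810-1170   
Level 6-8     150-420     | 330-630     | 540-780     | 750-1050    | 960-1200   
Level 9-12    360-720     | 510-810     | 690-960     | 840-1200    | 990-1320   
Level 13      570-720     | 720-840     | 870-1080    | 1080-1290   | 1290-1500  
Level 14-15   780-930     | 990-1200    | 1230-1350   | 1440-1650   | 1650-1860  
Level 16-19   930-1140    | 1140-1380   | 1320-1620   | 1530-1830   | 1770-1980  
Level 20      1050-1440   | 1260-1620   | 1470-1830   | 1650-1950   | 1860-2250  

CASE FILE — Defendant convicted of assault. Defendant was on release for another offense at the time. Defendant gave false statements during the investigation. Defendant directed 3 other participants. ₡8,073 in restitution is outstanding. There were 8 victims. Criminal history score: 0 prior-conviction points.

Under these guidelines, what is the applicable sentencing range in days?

930-1140 days

Base offense level for assault: 9.
A1 applies: 9 + 2 = 11.
A2 does not apply.
A3 applies (level before this adjustment is 11 ≥ 7, so +3): 11 + 3 = 14.
A4 applies (level before this adjustment is 14 < 16, so +1): 14 + 1 = 15.
A5 does not apply.
A6 applies: 15 + 3 = 18.
A7 applies: 18 + 1 = 19.
Final offense level: 19.
Criminal history: 0 prior points → Category I (0-1).
Level 19 falls in the 16-19 band.
Grid: Level 16-19 × Category I = 930-1140 days.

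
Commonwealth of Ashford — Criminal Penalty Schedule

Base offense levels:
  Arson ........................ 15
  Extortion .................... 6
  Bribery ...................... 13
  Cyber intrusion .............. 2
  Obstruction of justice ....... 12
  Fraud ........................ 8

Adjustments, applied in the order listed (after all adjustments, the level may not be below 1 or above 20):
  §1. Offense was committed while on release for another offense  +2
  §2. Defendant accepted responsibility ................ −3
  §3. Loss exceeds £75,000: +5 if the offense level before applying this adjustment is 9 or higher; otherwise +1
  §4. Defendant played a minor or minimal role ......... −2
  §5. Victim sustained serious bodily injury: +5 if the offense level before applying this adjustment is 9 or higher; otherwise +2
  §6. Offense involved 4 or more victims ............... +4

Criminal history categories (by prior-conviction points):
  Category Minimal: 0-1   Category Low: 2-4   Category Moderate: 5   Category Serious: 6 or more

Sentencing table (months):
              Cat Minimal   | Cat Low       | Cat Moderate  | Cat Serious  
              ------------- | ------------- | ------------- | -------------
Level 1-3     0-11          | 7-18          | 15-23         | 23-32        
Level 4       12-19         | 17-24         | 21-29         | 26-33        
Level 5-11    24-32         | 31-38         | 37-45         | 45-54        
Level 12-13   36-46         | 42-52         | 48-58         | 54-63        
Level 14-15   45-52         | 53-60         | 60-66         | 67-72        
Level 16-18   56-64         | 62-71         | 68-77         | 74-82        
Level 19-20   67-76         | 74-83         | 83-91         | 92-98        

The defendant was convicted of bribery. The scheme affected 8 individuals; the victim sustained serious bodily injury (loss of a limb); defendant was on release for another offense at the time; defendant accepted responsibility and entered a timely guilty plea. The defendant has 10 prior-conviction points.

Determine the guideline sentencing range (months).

92-98 months

Base offense level for bribery: 13.
§1 applies: 13 + 2 = 15.
§2 applies: 15 − 3 = 12.
§3 does not apply.
§4 does not apply.
§5 applies (level before this adjustment is 12 ≥ 9, so +5): 12 + 5 = 17.
§6 applies: 17 + 4 = 21.
Level 21 exceeds the maximum of 20; capped at 20.
Final offense level: 20.
Criminal history: 10 prior points → Category Serious (6+).
Level 20 falls in the 19-20 band.
Grid: Level 19-20 × Category Serious = 92-98 months.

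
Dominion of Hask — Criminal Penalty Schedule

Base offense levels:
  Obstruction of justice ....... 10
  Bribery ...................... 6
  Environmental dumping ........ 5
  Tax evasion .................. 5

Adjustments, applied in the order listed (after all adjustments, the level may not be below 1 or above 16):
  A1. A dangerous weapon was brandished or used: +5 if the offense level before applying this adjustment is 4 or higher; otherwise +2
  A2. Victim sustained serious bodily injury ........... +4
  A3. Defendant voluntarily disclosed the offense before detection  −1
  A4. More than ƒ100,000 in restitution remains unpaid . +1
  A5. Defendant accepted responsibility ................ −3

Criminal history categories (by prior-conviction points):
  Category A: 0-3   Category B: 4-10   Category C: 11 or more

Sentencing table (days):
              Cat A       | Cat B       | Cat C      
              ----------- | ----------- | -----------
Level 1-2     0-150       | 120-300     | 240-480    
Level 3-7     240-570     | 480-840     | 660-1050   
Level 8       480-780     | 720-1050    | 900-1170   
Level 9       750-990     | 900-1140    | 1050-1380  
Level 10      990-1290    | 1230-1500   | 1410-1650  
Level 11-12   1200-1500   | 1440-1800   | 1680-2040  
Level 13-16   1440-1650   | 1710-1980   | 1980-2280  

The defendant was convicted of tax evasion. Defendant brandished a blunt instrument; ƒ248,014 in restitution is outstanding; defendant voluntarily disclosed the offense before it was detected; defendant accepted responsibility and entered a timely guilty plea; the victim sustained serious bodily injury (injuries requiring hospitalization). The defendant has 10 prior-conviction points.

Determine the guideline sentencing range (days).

1440-1800 days

Base offense level for tax evasion: 5.
A1 applies (level before this adjustment is 5 ≥ 4, so +5): 5 + 5 = 10.
A2 applies: 10 + 4 = 14.
A3 applies: 14 − 1 = 13.
A4 applies: 13 + 1 = 14.
A5 applies: 14 − 3 = 11.
Final offense level: 11.
Criminal history: 10 prior points → Category B (4-10).
Level 11 falls in the 11-12 band.
Grid: Level 11-12 × Category B = 1440-1800 days.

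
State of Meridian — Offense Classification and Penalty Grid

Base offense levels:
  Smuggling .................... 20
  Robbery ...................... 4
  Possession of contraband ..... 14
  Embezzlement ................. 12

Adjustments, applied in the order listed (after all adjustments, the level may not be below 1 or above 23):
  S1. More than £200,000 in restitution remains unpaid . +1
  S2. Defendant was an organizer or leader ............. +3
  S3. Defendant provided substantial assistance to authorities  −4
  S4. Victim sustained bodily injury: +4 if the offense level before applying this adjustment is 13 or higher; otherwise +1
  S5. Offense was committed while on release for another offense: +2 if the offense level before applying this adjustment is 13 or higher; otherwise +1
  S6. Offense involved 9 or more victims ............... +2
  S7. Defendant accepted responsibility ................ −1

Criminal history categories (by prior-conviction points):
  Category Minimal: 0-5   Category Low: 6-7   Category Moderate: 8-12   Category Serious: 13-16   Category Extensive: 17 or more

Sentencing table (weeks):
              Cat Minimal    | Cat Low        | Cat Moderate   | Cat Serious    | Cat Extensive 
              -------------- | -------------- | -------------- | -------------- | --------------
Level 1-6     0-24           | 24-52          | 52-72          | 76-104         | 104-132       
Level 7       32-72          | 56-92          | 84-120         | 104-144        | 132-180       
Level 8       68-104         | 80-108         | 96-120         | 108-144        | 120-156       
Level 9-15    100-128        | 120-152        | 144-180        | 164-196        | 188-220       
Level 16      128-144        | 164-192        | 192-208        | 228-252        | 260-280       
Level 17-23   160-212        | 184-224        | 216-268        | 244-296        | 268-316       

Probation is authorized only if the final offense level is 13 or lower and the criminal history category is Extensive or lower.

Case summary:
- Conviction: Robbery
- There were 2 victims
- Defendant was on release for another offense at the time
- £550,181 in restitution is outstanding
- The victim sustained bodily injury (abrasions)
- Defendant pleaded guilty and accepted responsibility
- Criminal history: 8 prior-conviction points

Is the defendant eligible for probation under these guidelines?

Yes

Base offense level for robbery: 4.
S1 applies: 4 + 1 = 5.
S2 does not apply.
S4 applies (level before this adjustment is 5 < 13, so +1): 5 + 1 = 6.
S5 applies (level before this adjustment is 6 < 13, so +1): 6 + 1 = 7.
S7 applies: 7 − 1 = 6.
Final offense level: 6.
Criminal history: 8 prior points → Category Moderate (8-12).
Level 6 falls in the 1-6 band.
Grid: Level 1-6 × Category Moderate = 52-72 weeks.
Probation check: level 6 ≤ 13 and category Moderate ≤ Extensive → eligible.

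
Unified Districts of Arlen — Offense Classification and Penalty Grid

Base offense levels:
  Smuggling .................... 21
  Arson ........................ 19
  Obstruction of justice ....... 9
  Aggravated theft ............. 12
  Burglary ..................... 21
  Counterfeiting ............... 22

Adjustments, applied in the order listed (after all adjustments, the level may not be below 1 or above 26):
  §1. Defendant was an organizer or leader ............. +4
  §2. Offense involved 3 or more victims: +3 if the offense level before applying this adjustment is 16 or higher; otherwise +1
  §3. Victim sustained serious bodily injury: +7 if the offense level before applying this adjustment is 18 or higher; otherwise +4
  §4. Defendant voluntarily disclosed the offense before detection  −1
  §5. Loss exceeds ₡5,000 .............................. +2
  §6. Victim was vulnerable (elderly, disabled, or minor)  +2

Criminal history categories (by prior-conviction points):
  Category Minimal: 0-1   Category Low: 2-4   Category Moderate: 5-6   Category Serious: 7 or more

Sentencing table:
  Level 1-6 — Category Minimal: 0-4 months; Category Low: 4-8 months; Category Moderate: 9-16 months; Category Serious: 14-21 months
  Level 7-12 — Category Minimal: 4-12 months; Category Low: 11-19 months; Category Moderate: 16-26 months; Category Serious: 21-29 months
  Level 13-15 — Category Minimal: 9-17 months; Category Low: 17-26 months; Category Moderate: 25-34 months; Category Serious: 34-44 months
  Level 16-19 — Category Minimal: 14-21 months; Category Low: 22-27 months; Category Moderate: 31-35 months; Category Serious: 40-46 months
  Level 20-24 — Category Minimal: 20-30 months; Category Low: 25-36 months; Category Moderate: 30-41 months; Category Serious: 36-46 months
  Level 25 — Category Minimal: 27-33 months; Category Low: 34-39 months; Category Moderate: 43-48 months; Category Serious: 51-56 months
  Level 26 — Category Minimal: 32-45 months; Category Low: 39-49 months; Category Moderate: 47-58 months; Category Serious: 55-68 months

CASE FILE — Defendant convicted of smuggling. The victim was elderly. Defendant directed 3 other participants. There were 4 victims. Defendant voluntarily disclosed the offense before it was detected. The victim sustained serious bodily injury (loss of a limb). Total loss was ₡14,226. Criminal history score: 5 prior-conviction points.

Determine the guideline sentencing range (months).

Base offense level for smuggling: 21.
§1 applies: 21 + 4 = 25.
§2 applies (level before this adjustment is 25 ≥ 16, so +3): 25 + 3 = 28.
§3 applies (level before this adjustment is 28 ≥ 18, so +7): 28 + 7 = 35.
§4 applies: 35 − 1 = 34.
§5 applies: 34 + 2 = 36.
§6 applies: 36 + 2 = 38.
Level 38 exceeds the maximum of 26; capped at 26.
Final offense level: 26.
Criminal history: 5 prior points → Category Moderate (5-6).
Level 26 falls in the 26 band.
Grid: Level 26 × Category Moderate = 47-58 months.

47-58 months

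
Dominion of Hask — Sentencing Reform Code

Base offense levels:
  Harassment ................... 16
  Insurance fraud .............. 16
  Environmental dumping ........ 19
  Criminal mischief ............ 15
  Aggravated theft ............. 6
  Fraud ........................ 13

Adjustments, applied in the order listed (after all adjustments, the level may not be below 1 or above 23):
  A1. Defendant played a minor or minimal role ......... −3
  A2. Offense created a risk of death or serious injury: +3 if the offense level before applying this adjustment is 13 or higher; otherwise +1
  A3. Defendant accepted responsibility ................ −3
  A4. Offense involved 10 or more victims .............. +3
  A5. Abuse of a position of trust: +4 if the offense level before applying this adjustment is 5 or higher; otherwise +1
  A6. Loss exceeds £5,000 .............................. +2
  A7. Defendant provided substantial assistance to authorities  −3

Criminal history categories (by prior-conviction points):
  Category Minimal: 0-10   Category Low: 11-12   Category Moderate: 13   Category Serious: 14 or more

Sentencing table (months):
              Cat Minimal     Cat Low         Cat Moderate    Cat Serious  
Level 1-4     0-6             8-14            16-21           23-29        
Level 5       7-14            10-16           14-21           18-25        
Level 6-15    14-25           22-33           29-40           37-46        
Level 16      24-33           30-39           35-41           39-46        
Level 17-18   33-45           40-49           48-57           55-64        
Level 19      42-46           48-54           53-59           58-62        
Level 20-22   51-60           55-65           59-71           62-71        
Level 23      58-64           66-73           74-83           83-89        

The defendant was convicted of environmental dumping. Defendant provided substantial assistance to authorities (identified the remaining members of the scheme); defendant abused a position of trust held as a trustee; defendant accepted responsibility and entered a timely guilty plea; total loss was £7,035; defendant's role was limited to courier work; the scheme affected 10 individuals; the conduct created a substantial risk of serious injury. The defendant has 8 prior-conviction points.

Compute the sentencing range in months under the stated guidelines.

Base offense level for environmental dumping: 19.
A1 applies: 19 − 3 = 16.
A2 applies (level before this adjustment is 16 ≥ 13, so +3): 16 + 3 = 19.
A3 applies: 19 − 3 = 16.
A4 applies: 16 + 3 = 19.
A5 applies (level before this adjustment is 19 ≥ 5, so +4): 19 + 4 = 23.
A6 applies: 23 + 2 = 25.
A7 applies: 25 − 3 = 22.
Final offense level: 22.
Criminal history: 8 prior points → Category Minimal (0-10).
Level 22 falls in the 20-22 band.
Grid: Level 20-22 × Category Minimal = 51-60 months.

51-60 months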